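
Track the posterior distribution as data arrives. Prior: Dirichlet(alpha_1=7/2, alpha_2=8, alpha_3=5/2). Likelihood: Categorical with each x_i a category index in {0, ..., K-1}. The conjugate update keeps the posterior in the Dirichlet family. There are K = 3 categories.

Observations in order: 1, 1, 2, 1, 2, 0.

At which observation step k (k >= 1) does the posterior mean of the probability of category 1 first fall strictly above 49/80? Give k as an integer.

k = 2

obs 1: x=1 → posterior Dirichlet(7/2, 9, 5/2)
obs 2: x=1 → posterior Dirichlet(7/2, 10, 5/2)
obs 3: x=2 → posterior Dirichlet(7/2, 10, 7/2)
obs 4: x=1 → posterior Dirichlet(7/2, 11, 7/2)
obs 5: x=2 → posterior Dirichlet(7/2, 11, 9/2)
obs 6: x=0 → posterior Dirichlet(9/2, 11, 9/2)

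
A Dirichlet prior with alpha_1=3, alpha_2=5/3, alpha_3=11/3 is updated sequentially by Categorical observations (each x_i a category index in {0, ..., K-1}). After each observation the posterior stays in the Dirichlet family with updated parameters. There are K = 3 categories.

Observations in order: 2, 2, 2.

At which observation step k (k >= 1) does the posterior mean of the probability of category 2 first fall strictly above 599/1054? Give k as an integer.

obs 1: x=2 → posterior Dirichlet(3, 5/3, 14/3)
obs 2: x=2 → posterior Dirichlet(3, 5/3, 17/3)
obs 3: x=2 → posterior Dirichlet(3, 5/3, 20/3)

k = 3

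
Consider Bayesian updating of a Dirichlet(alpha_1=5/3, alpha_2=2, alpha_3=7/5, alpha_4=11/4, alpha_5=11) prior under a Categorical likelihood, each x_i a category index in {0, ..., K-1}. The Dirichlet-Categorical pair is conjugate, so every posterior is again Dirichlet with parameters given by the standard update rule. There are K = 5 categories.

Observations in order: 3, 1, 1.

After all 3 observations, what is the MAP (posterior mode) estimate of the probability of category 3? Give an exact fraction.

165/1009

obs 1: x=3 → posterior Dirichlet(5/3, 2, 7/5, 15/4, 11)
obs 2: x=1 → posterior Dirichlet(5/3, 3, 7/5, 15/4, 11)
obs 3: x=1 → posterior Dirichlet(5/3, 4, 7/5, 15/4, 11)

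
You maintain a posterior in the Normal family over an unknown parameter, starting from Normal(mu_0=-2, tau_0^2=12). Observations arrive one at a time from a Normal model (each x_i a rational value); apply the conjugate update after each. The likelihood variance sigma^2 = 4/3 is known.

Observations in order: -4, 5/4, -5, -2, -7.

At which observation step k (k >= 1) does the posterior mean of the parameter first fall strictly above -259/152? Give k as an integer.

k = 2

obs 1: x=-4 → posterior Normal(-19/5, 6/5)
obs 2: x=5/4 → posterior Normal(-107/76, 12/19)
obs 3: x=-5 → posterior Normal(-41/16, 3/7)
obs 4: x=-2 → posterior Normal(-359/148, 12/37)
obs 5: x=-7 → posterior Normal(-611/184, 6/23)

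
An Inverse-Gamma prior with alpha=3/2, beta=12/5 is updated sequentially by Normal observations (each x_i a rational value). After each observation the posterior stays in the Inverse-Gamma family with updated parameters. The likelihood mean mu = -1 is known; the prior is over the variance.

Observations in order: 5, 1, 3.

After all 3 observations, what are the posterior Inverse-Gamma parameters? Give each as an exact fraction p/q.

alpha=3, beta=152/5

obs 1: x=5 → posterior Inverse-Gamma(2, 102/5)
obs 2: x=1 → posterior Inverse-Gamma(5/2, 112/5)
obs 3: x=3 → posterior Inverse-Gamma(3, 152/5)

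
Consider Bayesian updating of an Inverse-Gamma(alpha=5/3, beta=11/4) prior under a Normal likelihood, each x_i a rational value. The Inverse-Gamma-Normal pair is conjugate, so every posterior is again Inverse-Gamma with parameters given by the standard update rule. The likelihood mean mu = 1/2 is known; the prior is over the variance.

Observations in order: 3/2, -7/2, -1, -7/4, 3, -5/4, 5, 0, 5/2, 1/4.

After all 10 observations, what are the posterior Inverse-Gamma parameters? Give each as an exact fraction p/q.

alpha=20/3, beta=1019/32

obs 1: x=3/2 → posterior Inverse-Gamma(13/6, 13/4)
obs 2: x=-7/2 → posterior Inverse-Gamma(8/3, 45/4)
obs 3: x=-1 → posterior Inverse-Gamma(19/6, 99/8)
obs 4: x=-7/4 → posterior Inverse-Gamma(11/3, 477/32)
obs 5: x=3 → posterior Inverse-Gamma(25/6, 577/32)
obs 6: x=-5/4 → posterior Inverse-Gamma(14/3, 313/16)
obs 7: x=5 → posterior Inverse-Gamma(31/6, 475/16)
obs 8: x=0 → posterior Inverse-Gamma(17/3, 477/16)
obs 9: x=5/2 → posterior Inverse-Gamma(37/6, 509/16)
obs 10: x=1/4 → posterior Inverse-Gamma(20/3, 1019/32)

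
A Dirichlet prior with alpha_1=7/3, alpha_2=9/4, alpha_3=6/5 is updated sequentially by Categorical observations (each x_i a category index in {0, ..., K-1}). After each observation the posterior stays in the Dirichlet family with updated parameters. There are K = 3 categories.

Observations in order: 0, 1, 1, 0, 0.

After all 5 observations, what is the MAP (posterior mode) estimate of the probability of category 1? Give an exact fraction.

obs 1: x=0 → posterior Dirichlet(10/3, 9/4, 6/5)
obs 2: x=1 → posterior Dirichlet(10/3, 13/4, 6/5)
obs 3: x=1 → posterior Dirichlet(10/3, 17/4, 6/5)
obs 4: x=0 → posterior Dirichlet(13/3, 17/4, 6/5)
obs 5: x=0 → posterior Dirichlet(16/3, 17/4, 6/5)

195/467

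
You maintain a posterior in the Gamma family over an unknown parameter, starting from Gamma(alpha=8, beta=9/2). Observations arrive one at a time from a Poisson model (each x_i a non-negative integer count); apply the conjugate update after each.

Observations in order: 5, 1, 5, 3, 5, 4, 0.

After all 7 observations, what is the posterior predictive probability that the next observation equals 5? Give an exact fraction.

16986512468662020271061551523312533880048134485248/211758236813575084767080625169910490512847900390625

obs 1: x=5 → posterior Gamma(13, 11/2)
obs 2: x=1 → posterior Gamma(14, 13/2)
obs 3: x=5 → posterior Gamma(19, 15/2)
obs 4: x=3 → posterior Gamma(22, 17/2)
obs 5: x=5 → posterior Gamma(27, 19/2)
obs 6: x=4 → posterior Gamma(31, 21/2)
obs 7: x=0 → posterior Gamma(31, 23/2)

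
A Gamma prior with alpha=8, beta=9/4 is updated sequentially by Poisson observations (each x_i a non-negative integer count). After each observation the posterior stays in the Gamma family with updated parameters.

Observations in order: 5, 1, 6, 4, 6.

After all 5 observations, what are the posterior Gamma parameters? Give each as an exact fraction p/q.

alpha=30, beta=29/4

obs 1: x=5 → posterior Gamma(13, 13/4)
obs 2: x=1 → posterior Gamma(14, 17/4)
obs 3: x=6 → posterior Gamma(20, 21/4)
obs 4: x=4 → posterior Gamma(24, 25/4)
obs 5: x=6 → posterior Gamma(30, 29/4)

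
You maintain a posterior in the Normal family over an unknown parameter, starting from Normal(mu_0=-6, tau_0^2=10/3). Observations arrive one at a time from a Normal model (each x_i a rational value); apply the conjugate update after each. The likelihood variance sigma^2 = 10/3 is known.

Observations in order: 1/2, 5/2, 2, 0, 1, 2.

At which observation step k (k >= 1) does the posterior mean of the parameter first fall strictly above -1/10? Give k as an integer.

obs 1: x=1/2 → posterior Normal(-11/4, 5/3)
obs 2: x=5/2 → posterior Normal(-1, 10/9)
obs 3: x=2 → posterior Normal(-1/4, 5/6)
obs 4: x=0 → posterior Normal(-1/5, 2/3)
obs 5: x=1 → posterior Normal(0, 5/9)
obs 6: x=2 → posterior Normal(2/7, 10/21)

k = 5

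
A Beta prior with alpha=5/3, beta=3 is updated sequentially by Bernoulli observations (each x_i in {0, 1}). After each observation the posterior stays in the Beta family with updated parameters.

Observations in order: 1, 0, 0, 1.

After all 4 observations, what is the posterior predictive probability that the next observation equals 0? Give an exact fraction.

15/26

obs 1: x=1 → posterior Beta(8/3, 3)
obs 2: x=0 → posterior Beta(8/3, 4)
obs 3: x=0 → posterior Beta(8/3, 5)
obs 4: x=1 → posterior Beta(11/3, 5)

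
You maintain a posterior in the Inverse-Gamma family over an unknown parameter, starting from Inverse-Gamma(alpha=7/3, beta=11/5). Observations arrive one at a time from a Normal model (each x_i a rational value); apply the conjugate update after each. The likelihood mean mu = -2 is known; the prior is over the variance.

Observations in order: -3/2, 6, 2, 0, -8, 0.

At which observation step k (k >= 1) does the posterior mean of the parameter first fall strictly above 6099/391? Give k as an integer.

obs 1: x=-3/2 → posterior Inverse-Gamma(17/6, 93/40)
obs 2: x=6 → posterior Inverse-Gamma(10/3, 1373/40)
obs 3: x=2 → posterior Inverse-Gamma(23/6, 1693/40)
obs 4: x=0 → posterior Inverse-Gamma(13/3, 1773/40)
obs 5: x=-8 → posterior Inverse-Gamma(29/6, 2493/40)
obs 6: x=0 → posterior Inverse-Gamma(16/3, 2573/40)

k = 5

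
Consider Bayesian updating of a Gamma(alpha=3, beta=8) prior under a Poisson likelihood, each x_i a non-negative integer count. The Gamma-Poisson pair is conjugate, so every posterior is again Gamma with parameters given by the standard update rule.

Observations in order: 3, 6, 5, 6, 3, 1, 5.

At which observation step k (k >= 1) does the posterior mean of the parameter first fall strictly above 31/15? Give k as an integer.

k = 7

obs 1: x=3 → posterior Gamma(6, 9)
obs 2: x=6 → posterior Gamma(12, 10)
obs 3: x=5 → posterior Gamma(17, 11)
obs 4: x=6 → posterior Gamma(23, 12)
obs 5: x=3 → posterior Gamma(26, 13)
obs 6: x=1 → posterior Gamma(27, 14)
obs 7: x=5 → posterior Gamma(32, 15)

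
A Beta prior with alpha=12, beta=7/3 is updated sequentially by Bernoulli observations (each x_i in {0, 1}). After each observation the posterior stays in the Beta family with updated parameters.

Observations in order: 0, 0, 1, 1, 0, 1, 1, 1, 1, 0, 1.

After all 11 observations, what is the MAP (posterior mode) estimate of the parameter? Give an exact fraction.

27/35

obs 1: x=0 → posterior Beta(12, 10/3)
obs 2: x=0 → posterior Beta(12, 13/3)
obs 3: x=1 → posterior Beta(13, 13/3)
obs 4: x=1 → posterior Beta(14, 13/3)
obs 5: x=0 → posterior Beta(14, 16/3)
obs 6: x=1 → posterior Beta(15, 16/3)
obs 7: x=1 → posterior Beta(16, 16/3)
obs 8: x=1 → posterior Beta(17, 16/3)
obs 9: x=1 → posterior Beta(18, 16/3)
obs 10: x=0 → posterior Beta(18, 19/3)
obs 11: x=1 → posterior Beta(19, 19/3)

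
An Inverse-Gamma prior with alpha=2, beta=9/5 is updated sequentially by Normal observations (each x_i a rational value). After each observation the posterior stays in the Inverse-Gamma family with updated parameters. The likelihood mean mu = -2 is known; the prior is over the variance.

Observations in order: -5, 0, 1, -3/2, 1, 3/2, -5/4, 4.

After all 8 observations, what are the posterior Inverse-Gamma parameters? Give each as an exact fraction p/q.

obs 1: x=-5 → posterior Inverse-Gamma(5/2, 63/10)
obs 2: x=0 → posterior Inverse-Gamma(3, 83/10)
obs 3: x=1 → posterior Inverse-Gamma(7/2, 64/5)
obs 4: x=-3/2 → posterior Inverse-Gamma(4, 517/40)
obs 5: x=1 → posterior Inverse-Gamma(9/2, 697/40)
obs 6: x=3/2 → posterior Inverse-Gamma(5, 471/20)
obs 7: x=-5/4 → posterior Inverse-Gamma(11/2, 3813/160)
obs 8: x=4 → posterior Inverse-Gamma(6, 6693/160)

alpha=6, beta=6693/160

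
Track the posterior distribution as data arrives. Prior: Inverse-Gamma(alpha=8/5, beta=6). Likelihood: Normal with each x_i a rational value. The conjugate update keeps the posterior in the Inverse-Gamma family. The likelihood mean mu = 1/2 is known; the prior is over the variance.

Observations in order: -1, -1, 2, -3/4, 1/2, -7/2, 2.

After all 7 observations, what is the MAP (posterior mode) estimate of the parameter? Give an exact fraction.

3085/976

obs 1: x=-1 → posterior Inverse-Gamma(21/10, 57/8)
obs 2: x=-1 → posterior Inverse-Gamma(13/5, 33/4)
obs 3: x=2 → posterior Inverse-Gamma(31/10, 75/8)
obs 4: x=-3/4 → posterior Inverse-Gamma(18/5, 325/32)
obs 5: x=1/2 → posterior Inverse-Gamma(41/10, 325/32)
obs 6: x=-7/2 → posterior Inverse-Gamma(23/5, 581/32)
obs 7: x=2 → posterior Inverse-Gamma(51/10, 617/32)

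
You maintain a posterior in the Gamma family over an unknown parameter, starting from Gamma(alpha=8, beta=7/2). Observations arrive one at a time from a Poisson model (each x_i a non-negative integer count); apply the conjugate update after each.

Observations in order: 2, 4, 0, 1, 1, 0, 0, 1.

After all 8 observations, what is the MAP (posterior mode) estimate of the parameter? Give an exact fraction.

obs 1: x=2 → posterior Gamma(10, 9/2)
obs 2: x=4 → posterior Gamma(14, 11/2)
obs 3: x=0 → posterior Gamma(14, 13/2)
obs 4: x=1 → posterior Gamma(15, 15/2)
obs 5: x=1 → posterior Gamma(16, 17/2)
obs 6: x=0 → posterior Gamma(16, 19/2)
obs 7: x=0 → posterior Gamma(16, 21/2)
obs 8: x=1 → posterior Gamma(17, 23/2)

32/23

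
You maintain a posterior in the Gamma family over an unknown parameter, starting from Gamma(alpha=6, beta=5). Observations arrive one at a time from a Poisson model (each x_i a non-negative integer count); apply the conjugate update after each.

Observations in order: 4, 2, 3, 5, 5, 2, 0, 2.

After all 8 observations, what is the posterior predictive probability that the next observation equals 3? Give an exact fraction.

905913878323577122839275283891119635/4743480741674980702700443299789930496

obs 1: x=4 → posterior Gamma(10, 6)
obs 2: x=2 → posterior Gamma(12, 7)
obs 3: x=3 → posterior Gamma(15, 8)
obs 4: x=5 → posterior Gamma(20, 9)
obs 5: x=5 → posterior Gamma(25, 10)
obs 6: x=2 → posterior Gamma(27, 11)
obs 7: x=0 → posterior Gamma(27, 12)
obs 8: x=2 → posterior Gamma(29, 13)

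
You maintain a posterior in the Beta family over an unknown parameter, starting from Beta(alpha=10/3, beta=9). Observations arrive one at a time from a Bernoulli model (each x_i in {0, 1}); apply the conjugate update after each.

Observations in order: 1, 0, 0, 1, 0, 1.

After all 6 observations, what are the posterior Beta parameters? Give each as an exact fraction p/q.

alpha=19/3, beta=12

obs 1: x=1 → posterior Beta(13/3, 9)
obs 2: x=0 → posterior Beta(13/3, 10)
obs 3: x=0 → posterior Beta(13/3, 11)
obs 4: x=1 → posterior Beta(16/3, 11)
obs 5: x=0 → posterior Beta(16/3, 12)
obs 6: x=1 → posterior Beta(19/3, 12)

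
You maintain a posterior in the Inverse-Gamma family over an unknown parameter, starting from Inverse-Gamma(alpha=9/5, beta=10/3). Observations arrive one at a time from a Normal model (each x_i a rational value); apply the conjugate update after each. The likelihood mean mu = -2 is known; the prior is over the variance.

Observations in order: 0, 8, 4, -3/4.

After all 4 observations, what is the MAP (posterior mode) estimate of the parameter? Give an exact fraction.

obs 1: x=0 → posterior Inverse-Gamma(23/10, 16/3)
obs 2: x=8 → posterior Inverse-Gamma(14/5, 166/3)
obs 3: x=4 → posterior Inverse-Gamma(33/10, 220/3)
obs 4: x=-3/4 → posterior Inverse-Gamma(19/5, 7115/96)

35575/2304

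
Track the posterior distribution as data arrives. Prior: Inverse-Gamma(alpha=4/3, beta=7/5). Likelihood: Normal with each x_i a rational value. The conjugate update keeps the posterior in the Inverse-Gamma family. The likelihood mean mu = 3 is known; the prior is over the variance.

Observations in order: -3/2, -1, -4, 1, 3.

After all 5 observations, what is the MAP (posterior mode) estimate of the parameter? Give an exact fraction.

obs 1: x=-3/2 → posterior Inverse-Gamma(11/6, 461/40)
obs 2: x=-1 → posterior Inverse-Gamma(7/3, 781/40)
obs 3: x=-4 → posterior Inverse-Gamma(17/6, 1761/40)
obs 4: x=1 → posterior Inverse-Gamma(10/3, 1841/40)
obs 5: x=3 → posterior Inverse-Gamma(23/6, 1841/40)

5523/580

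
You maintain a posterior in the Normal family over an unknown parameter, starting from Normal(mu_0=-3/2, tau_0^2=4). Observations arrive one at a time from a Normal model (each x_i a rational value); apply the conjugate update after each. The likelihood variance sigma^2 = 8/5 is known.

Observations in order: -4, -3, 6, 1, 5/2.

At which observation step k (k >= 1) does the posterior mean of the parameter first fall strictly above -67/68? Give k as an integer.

k = 3

obs 1: x=-4 → posterior Normal(-23/7, 8/7)
obs 2: x=-3 → posterior Normal(-19/6, 2/3)
obs 3: x=6 → posterior Normal(-8/17, 8/17)
obs 4: x=1 → posterior Normal(-3/22, 4/11)
obs 5: x=5/2 → posterior Normal(19/54, 8/27)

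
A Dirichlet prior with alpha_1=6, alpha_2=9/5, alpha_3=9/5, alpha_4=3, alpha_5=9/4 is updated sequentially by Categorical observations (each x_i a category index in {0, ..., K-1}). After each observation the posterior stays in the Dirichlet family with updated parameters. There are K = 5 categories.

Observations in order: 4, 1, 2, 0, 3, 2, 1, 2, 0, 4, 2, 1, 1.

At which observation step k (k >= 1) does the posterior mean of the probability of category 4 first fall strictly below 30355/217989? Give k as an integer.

obs 1: x=4 → posterior Dirichlet(6, 9/5, 9/5, 3, 13/4)
obs 2: x=1 → posterior Dirichlet(6, 14/5, 9/5, 3, 13/4)
obs 3: x=2 → posterior Dirichlet(6, 14/5, 14/5, 3, 13/4)
obs 4: x=0 → posterior Dirichlet(7, 14/5, 14/5, 3, 13/4)
obs 5: x=3 → posterior Dirichlet(7, 14/5, 14/5, 4, 13/4)
obs 6: x=2 → posterior Dirichlet(7, 14/5, 19/5, 4, 13/4)
obs 7: x=1 → posterior Dirichlet(7, 19/5, 19/5, 4, 13/4)
obs 8: x=2 → posterior Dirichlet(7, 19/5, 24/5, 4, 13/4)
obs 9: x=0 → posterior Dirichlet(8, 19/5, 24/5, 4, 13/4)
obs 10: x=4 → posterior Dirichlet(8, 19/5, 24/5, 4, 17/4)
obs 11: x=2 → posterior Dirichlet(8, 19/5, 29/5, 4, 17/4)
obs 12: x=1 → posterior Dirichlet(8, 24/5, 29/5, 4, 17/4)
obs 13: x=1 → posterior Dirichlet(8, 29/5, 29/5, 4, 17/4)

k = 9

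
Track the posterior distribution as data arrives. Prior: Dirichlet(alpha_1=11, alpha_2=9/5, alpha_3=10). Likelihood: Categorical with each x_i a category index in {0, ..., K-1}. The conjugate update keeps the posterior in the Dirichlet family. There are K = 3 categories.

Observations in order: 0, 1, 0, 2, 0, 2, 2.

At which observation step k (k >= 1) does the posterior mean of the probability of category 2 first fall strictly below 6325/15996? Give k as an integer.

k = 3

obs 1: x=0 → posterior Dirichlet(12, 9/5, 10)
obs 2: x=1 → posterior Dirichlet(12, 14/5, 10)
obs 3: x=0 → posterior Dirichlet(13, 14/5, 10)
obs 4: x=2 → posterior Dirichlet(13, 14/5, 11)
obs 5: x=0 → posterior Dirichlet(14, 14/5, 11)
obs 6: x=2 → posterior Dirichlet(14, 14/5, 12)
obs 7: x=2 → posterior Dirichlet(14, 14/5, 13)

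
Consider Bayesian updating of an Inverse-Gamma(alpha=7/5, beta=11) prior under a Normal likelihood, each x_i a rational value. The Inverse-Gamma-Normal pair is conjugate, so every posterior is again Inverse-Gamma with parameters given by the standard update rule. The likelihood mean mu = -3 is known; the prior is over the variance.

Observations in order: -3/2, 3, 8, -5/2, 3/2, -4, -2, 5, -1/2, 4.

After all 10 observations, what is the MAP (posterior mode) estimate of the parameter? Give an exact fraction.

obs 1: x=-3/2 → posterior Inverse-Gamma(19/10, 97/8)
obs 2: x=3 → posterior Inverse-Gamma(12/5, 241/8)
obs 3: x=8 → posterior Inverse-Gamma(29/10, 725/8)
obs 4: x=-5/2 → posterior Inverse-Gamma(17/5, 363/4)
obs 5: x=3/2 → posterior Inverse-Gamma(39/10, 807/8)
obs 6: x=-4 → posterior Inverse-Gamma(22/5, 811/8)
obs 7: x=-2 → posterior Inverse-Gamma(49/10, 815/8)
obs 8: x=5 → posterior Inverse-Gamma(27/5, 1071/8)
obs 9: x=-1/2 → posterior Inverse-Gamma(59/10, 137)
obs 10: x=4 → posterior Inverse-Gamma(32/5, 323/2)

1615/74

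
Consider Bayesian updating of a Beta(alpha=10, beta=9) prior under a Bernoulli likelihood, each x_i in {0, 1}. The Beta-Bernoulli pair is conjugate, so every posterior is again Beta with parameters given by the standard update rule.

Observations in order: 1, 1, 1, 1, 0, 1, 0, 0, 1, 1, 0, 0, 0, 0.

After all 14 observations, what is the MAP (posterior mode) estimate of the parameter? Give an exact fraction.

16/31

obs 1: x=1 → posterior Beta(11, 9)
obs 2: x=1 → posterior Beta(12, 9)
obs 3: x=1 → posterior Beta(13, 9)
obs 4: x=1 → posterior Beta(14, 9)
obs 5: x=0 → posterior Beta(14, 10)
obs 6: x=1 → posterior Beta(15, 10)
obs 7: x=0 → posterior Beta(15, 11)
obs 8: x=0 → posterior Beta(15, 12)
obs 9: x=1 → posterior Beta(16, 12)
obs 10: x=1 → posterior Beta(17, 12)
obs 11: x=0 → posterior Beta(17, 13)
obs 12: x=0 → posterior Beta(17, 14)
obs 13: x=0 → posterior Beta(17, 15)
obs 14: x=0 → posterior Beta(17, 16)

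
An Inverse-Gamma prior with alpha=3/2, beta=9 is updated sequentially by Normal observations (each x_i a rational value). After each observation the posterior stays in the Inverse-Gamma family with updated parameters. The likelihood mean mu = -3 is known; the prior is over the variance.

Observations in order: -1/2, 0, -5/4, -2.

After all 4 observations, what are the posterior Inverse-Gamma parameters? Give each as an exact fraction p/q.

obs 1: x=-1/2 → posterior Inverse-Gamma(2, 97/8)
obs 2: x=0 → posterior Inverse-Gamma(5/2, 133/8)
obs 3: x=-5/4 → posterior Inverse-Gamma(3, 581/32)
obs 4: x=-2 → posterior Inverse-Gamma(7/2, 597/32)

alpha=7/2, beta=597/32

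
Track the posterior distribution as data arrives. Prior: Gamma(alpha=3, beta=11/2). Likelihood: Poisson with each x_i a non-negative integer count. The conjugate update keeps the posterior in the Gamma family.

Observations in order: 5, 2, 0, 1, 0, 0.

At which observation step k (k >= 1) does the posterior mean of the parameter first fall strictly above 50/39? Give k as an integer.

obs 1: x=5 → posterior Gamma(8, 13/2)
obs 2: x=2 → posterior Gamma(10, 15/2)
obs 3: x=0 → posterior Gamma(10, 17/2)
obs 4: x=1 → posterior Gamma(11, 19/2)
obs 5: x=0 → posterior Gamma(11, 21/2)
obs 6: x=0 → posterior Gamma(11, 23/2)

k = 2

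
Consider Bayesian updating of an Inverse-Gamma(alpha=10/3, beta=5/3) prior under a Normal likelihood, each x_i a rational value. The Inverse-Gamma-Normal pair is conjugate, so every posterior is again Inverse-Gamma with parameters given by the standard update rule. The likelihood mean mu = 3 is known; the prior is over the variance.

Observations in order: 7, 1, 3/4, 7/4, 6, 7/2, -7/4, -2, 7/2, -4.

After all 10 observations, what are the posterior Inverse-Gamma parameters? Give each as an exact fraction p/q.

obs 1: x=7 → posterior Inverse-Gamma(23/6, 29/3)
obs 2: x=1 → posterior Inverse-Gamma(13/3, 35/3)
obs 3: x=3/4 → posterior Inverse-Gamma(29/6, 1363/96)
obs 4: x=7/4 → posterior Inverse-Gamma(16/3, 719/48)
obs 5: x=6 → posterior Inverse-Gamma(35/6, 935/48)
obs 6: x=7/2 → posterior Inverse-Gamma(19/3, 941/48)
obs 7: x=-7/4 → posterior Inverse-Gamma(41/6, 2965/96)
obs 8: x=-2 → posterior Inverse-Gamma(22/3, 4165/96)
obs 9: x=7/2 → posterior Inverse-Gamma(47/6, 4177/96)
obs 10: x=-4 → posterior Inverse-Gamma(25/3, 6529/96)

alpha=25/3, beta=6529/96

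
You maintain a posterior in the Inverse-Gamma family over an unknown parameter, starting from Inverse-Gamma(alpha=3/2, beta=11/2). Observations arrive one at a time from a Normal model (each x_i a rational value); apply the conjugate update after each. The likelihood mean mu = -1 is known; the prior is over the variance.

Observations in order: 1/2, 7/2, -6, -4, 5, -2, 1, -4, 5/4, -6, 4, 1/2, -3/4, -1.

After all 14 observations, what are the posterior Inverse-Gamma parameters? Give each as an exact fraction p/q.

alpha=17/2, beta=1399/16

obs 1: x=1/2 → posterior Inverse-Gamma(2, 53/8)
obs 2: x=7/2 → posterior Inverse-Gamma(5/2, 67/4)
obs 3: x=-6 → posterior Inverse-Gamma(3, 117/4)
obs 4: x=-4 → posterior Inverse-Gamma(7/2, 135/4)
obs 5: x=5 → posterior Inverse-Gamma(4, 207/4)
obs 6: x=-2 → posterior Inverse-Gamma(9/2, 209/4)
obs 7: x=1 → posterior Inverse-Gamma(5, 217/4)
obs 8: x=-4 → posterior Inverse-Gamma(11/2, 235/4)
obs 9: x=5/4 → posterior Inverse-Gamma(6, 1961/32)
obs 10: x=-6 → posterior Inverse-Gamma(13/2, 2361/32)
obs 11: x=4 → posterior Inverse-Gamma(7, 2761/32)
obs 12: x=1/2 → posterior Inverse-Gamma(15/2, 2797/32)
obs 13: x=-3/4 → posterior Inverse-Gamma(8, 1399/16)
obs 14: x=-1 → posterior Inverse-Gamma(17/2, 1399/16)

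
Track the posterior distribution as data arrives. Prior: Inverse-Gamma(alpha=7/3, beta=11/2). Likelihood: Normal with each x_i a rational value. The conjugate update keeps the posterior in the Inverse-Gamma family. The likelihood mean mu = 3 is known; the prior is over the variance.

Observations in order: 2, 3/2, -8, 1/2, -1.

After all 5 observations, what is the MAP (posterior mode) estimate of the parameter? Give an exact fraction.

27/2

obs 1: x=2 → posterior Inverse-Gamma(17/6, 6)
obs 2: x=3/2 → posterior Inverse-Gamma(10/3, 57/8)
obs 3: x=-8 → posterior Inverse-Gamma(23/6, 541/8)
obs 4: x=1/2 → posterior Inverse-Gamma(13/3, 283/4)
obs 5: x=-1 → posterior Inverse-Gamma(29/6, 315/4)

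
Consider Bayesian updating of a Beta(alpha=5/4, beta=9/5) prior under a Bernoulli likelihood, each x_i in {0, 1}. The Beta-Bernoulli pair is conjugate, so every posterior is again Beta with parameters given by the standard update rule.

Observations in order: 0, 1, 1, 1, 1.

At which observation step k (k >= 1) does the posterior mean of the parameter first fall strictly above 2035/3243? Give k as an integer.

k = 5

obs 1: x=0 → posterior Beta(5/4, 14/5)
obs 2: x=1 → posterior Beta(9/4, 14/5)
obs 3: x=1 → posterior Beta(13/4, 14/5)
obs 4: x=1 → posterior Beta(17/4, 14/5)
obs 5: x=1 → posterior Beta(21/4, 14/5)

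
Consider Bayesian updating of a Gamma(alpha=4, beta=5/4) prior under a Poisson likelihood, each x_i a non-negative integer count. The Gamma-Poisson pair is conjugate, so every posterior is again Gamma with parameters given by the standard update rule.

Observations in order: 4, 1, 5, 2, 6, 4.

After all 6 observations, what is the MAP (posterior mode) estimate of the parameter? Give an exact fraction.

100/29

obs 1: x=4 → posterior Gamma(8, 9/4)
obs 2: x=1 → posterior Gamma(9, 13/4)
obs 3: x=5 → posterior Gamma(14, 17/4)
obs 4: x=2 → posterior Gamma(16, 21/4)
obs 5: x=6 → posterior Gamma(22, 25/4)
obs 6: x=4 → posterior Gamma(26, 29/4)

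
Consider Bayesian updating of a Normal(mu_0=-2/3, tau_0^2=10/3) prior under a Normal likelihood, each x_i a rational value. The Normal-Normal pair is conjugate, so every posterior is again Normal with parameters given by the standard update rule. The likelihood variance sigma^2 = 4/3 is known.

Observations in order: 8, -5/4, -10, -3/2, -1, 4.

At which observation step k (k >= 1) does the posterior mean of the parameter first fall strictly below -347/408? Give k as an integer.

k = 3

obs 1: x=8 → posterior Normal(116/21, 20/21)
obs 2: x=-5/4 → posterior Normal(389/144, 5/9)
obs 3: x=-10 → posterior Normal(-211/204, 20/51)
obs 4: x=-3/2 → posterior Normal(-301/264, 10/33)
obs 5: x=-1 → posterior Normal(-361/324, 20/81)
obs 6: x=4 → posterior Normal(-121/384, 5/24)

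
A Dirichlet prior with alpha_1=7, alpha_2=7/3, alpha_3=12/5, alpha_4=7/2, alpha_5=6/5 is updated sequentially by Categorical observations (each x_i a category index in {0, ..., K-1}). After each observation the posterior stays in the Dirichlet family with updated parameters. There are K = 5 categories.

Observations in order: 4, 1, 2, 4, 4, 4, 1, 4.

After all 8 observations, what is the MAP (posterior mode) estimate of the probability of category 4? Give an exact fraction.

156/583

obs 1: x=4 → posterior Dirichlet(7, 7/3, 12/5, 7/2, 11/5)
obs 2: x=1 → posterior Dirichlet(7, 10/3, 12/5, 7/2, 11/5)
obs 3: x=2 → posterior Dirichlet(7, 10/3, 17/5, 7/2, 11/5)
obs 4: x=4 → posterior Dirichlet(7, 10/3, 17/5, 7/2, 16/5)
obs 5: x=4 → posterior Dirichlet(7, 10/3, 17/5, 7/2, 21/5)
obs 6: x=4 → posterior Dirichlet(7, 10/3, 17/5, 7/2, 26/5)
obs 7: x=1 → posterior Dirichlet(7, 13/3, 17/5, 7/2, 26/5)
obs 8: x=4 → posterior Dirichlet(7, 13/3, 17/5, 7/2, 31/5)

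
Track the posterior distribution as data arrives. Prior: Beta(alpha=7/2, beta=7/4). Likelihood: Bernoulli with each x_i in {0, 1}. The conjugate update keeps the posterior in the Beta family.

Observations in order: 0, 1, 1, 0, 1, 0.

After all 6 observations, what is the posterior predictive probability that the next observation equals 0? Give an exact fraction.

obs 1: x=0 → posterior Beta(7/2, 11/4)
obs 2: x=1 → posterior Beta(9/2, 11/4)
obs 3: x=1 → posterior Beta(11/2, 11/4)
obs 4: x=0 → posterior Beta(11/2, 15/4)
obs 5: x=1 → posterior Beta(13/2, 15/4)
obs 6: x=0 → posterior Beta(13/2, 19/4)

19/45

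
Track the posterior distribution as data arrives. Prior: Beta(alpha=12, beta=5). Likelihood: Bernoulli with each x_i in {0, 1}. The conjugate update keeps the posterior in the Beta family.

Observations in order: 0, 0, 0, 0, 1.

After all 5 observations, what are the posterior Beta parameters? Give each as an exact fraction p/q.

alpha=13, beta=9

obs 1: x=0 → posterior Beta(12, 6)
obs 2: x=0 → posterior Beta(12, 7)
obs 3: x=0 → posterior Beta(12, 8)
obs 4: x=0 → posterior Beta(12, 9)
obs 5: x=1 → posterior Beta(13, 9)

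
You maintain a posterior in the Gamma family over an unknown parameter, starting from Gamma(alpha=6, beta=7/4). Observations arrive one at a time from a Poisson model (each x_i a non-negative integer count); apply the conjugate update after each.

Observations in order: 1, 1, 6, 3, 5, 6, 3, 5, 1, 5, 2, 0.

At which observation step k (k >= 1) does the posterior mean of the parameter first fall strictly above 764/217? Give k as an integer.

k = 6

obs 1: x=1 → posterior Gamma(7, 11/4)
obs 2: x=1 → posterior Gamma(8, 15/4)
obs 3: x=6 → posterior Gamma(14, 19/4)
obs 4: x=3 → posterior Gamma(17, 23/4)
obs 5: x=5 → posterior Gamma(22, 27/4)
obs 6: x=6 → posterior Gamma(28, 31/4)
obs 7: x=3 → posterior Gamma(31, 35/4)
obs 8: x=5 → posterior Gamma(36, 39/4)
obs 9: x=1 → posterior Gamma(37, 43/4)
obs 10: x=5 → posterior Gamma(42, 47/4)
obs 11: x=2 → posterior Gamma(44, 51/4)
obs 12: x=0 → posterior Gamma(44, 55/4)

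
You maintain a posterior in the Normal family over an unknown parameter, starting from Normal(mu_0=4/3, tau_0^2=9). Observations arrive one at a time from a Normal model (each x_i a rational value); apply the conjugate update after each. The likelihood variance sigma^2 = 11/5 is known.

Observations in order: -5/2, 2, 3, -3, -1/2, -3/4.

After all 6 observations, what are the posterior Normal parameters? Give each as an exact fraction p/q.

obs 1: x=-5/2 → posterior Normal(-587/336, 99/56)
obs 2: x=2 → posterior Normal(-47/606, 99/101)
obs 3: x=3 → posterior Normal(763/876, 99/146)
obs 4: x=-3 → posterior Normal(-47/1146, 99/191)
obs 5: x=-1/2 → posterior Normal(-91/708, 99/236)
obs 6: x=-3/4 → posterior Normal(-769/3372, 99/281)

mu_0=-769/3372, tau_0^2=99/281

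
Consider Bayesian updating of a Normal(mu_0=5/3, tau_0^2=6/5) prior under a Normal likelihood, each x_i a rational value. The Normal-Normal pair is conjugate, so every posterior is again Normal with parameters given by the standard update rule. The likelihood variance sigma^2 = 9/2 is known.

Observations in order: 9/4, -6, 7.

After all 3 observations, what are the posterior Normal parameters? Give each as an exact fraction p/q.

obs 1: x=9/4 → posterior Normal(34/19, 18/19)
obs 2: x=-6 → posterior Normal(10/23, 18/23)
obs 3: x=7 → posterior Normal(38/27, 2/3)

mu_0=38/27, tau_0^2=2/3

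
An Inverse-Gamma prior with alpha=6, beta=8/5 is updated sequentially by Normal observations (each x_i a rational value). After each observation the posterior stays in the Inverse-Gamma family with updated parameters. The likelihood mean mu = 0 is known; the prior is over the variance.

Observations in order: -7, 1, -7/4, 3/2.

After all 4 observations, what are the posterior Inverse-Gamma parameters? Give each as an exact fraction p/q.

obs 1: x=-7 → posterior Inverse-Gamma(13/2, 261/10)
obs 2: x=1 → posterior Inverse-Gamma(7, 133/5)
obs 3: x=-7/4 → posterior Inverse-Gamma(15/2, 4501/160)
obs 4: x=3/2 → posterior Inverse-Gamma(8, 4681/160)

alpha=8, beta=4681/160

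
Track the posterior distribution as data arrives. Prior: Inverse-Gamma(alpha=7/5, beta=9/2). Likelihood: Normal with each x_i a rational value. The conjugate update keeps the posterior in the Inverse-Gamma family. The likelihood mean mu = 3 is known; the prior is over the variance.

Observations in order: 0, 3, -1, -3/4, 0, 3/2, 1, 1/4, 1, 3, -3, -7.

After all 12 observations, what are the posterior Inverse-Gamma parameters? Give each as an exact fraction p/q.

obs 1: x=0 → posterior Inverse-Gamma(19/10, 9)
obs 2: x=3 → posterior Inverse-Gamma(12/5, 9)
obs 3: x=-1 → posterior Inverse-Gamma(29/10, 17)
obs 4: x=-3/4 → posterior Inverse-Gamma(17/5, 769/32)
obs 5: x=0 → posterior Inverse-Gamma(39/10, 913/32)
obs 6: x=3/2 → posterior Inverse-Gamma(22/5, 949/32)
obs 7: x=1 → posterior Inverse-Gamma(49/10, 1013/32)
obs 8: x=1/4 → posterior Inverse-Gamma(27/5, 567/16)
obs 9: x=1 → posterior Inverse-Gamma(59/10, 599/16)
obs 10: x=3 → posterior Inverse-Gamma(32/5, 599/16)
obs 11: x=-3 → posterior Inverse-Gamma(69/10, 887/16)
obs 12: x=-7 → posterior Inverse-Gamma(37/5, 1687/16)

alpha=37/5, beta=1687/16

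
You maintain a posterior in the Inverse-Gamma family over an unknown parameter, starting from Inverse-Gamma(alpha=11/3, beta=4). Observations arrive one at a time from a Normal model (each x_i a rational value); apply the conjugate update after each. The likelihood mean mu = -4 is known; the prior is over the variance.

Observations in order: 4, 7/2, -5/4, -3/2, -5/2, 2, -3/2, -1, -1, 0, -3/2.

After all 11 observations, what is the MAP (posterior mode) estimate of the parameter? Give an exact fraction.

10887/976

obs 1: x=4 → posterior Inverse-Gamma(25/6, 36)
obs 2: x=7/2 → posterior Inverse-Gamma(14/3, 513/8)
obs 3: x=-5/4 → posterior Inverse-Gamma(31/6, 2173/32)
obs 4: x=-3/2 → posterior Inverse-Gamma(17/3, 2273/32)
obs 5: x=-5/2 → posterior Inverse-Gamma(37/6, 2309/32)
obs 6: x=2 → posterior Inverse-Gamma(20/3, 2885/32)
obs 7: x=-3/2 → posterior Inverse-Gamma(43/6, 2985/32)
obs 8: x=-1 → posterior Inverse-Gamma(23/3, 3129/32)
obs 9: x=-1 → posterior Inverse-Gamma(49/6, 3273/32)
obs 10: x=0 → posterior Inverse-Gamma(26/3, 3529/32)
obs 11: x=-3/2 → posterior Inverse-Gamma(55/6, 3629/32)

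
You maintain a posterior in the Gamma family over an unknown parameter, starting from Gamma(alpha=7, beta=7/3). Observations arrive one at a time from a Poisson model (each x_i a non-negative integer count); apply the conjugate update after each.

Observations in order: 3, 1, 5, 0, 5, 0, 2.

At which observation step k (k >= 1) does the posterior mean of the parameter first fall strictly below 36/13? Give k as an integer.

obs 1: x=3 → posterior Gamma(10, 10/3)
obs 2: x=1 → posterior Gamma(11, 13/3)
obs 3: x=5 → posterior Gamma(16, 16/3)
obs 4: x=0 → posterior Gamma(16, 19/3)
obs 5: x=5 → posterior Gamma(21, 22/3)
obs 6: x=0 → posterior Gamma(21, 25/3)
obs 7: x=2 → posterior Gamma(23, 28/3)

k = 2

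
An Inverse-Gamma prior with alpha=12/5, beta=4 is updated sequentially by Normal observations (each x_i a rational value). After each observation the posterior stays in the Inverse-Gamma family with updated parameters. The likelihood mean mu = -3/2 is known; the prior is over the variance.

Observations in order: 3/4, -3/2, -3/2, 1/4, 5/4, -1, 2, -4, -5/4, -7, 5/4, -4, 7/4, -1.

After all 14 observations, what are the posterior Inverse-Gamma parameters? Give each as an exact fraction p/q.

alpha=47/5, beta=779/16

obs 1: x=3/4 → posterior Inverse-Gamma(29/10, 209/32)
obs 2: x=-3/2 → posterior Inverse-Gamma(17/5, 209/32)
obs 3: x=-3/2 → posterior Inverse-Gamma(39/10, 209/32)
obs 4: x=1/4 → posterior Inverse-Gamma(22/5, 129/16)
obs 5: x=5/4 → posterior Inverse-Gamma(49/10, 379/32)
obs 6: x=-1 → posterior Inverse-Gamma(27/5, 383/32)
obs 7: x=2 → posterior Inverse-Gamma(59/10, 579/32)
obs 8: x=-4 → posterior Inverse-Gamma(32/5, 679/32)
obs 9: x=-5/4 → posterior Inverse-Gamma(69/10, 85/4)
obs 10: x=-7 → posterior Inverse-Gamma(37/5, 291/8)
obs 11: x=5/4 → posterior Inverse-Gamma(79/10, 1285/32)
obs 12: x=-4 → posterior Inverse-Gamma(42/5, 1385/32)
obs 13: x=7/4 → posterior Inverse-Gamma(89/10, 777/16)
obs 14: x=-1 → posterior Inverse-Gamma(47/5, 779/16)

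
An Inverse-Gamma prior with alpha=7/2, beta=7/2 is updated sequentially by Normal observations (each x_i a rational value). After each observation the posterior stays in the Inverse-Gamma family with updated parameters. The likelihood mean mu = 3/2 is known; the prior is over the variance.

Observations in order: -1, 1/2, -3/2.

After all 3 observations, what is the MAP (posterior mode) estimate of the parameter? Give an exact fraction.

31/16

obs 1: x=-1 → posterior Inverse-Gamma(4, 53/8)
obs 2: x=1/2 → posterior Inverse-Gamma(9/2, 57/8)
obs 3: x=-3/2 → posterior Inverse-Gamma(5, 93/8)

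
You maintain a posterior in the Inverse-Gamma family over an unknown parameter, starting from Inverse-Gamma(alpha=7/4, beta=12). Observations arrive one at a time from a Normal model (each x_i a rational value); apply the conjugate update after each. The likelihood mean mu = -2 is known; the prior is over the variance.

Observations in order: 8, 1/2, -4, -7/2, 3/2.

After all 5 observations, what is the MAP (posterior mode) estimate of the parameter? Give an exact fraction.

85/6

obs 1: x=8 → posterior Inverse-Gamma(9/4, 62)
obs 2: x=1/2 → posterior Inverse-Gamma(11/4, 521/8)
obs 3: x=-4 → posterior Inverse-Gamma(13/4, 537/8)
obs 4: x=-7/2 → posterior Inverse-Gamma(15/4, 273/4)
obs 5: x=3/2 → posterior Inverse-Gamma(17/4, 595/8)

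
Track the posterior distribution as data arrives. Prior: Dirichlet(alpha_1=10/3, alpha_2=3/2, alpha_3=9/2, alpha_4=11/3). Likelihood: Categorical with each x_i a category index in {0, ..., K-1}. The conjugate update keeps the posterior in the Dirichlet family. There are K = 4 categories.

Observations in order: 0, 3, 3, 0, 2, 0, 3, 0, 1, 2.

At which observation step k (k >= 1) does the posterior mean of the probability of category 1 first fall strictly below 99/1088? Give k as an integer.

obs 1: x=0 → posterior Dirichlet(13/3, 3/2, 9/2, 11/3)
obs 2: x=3 → posterior Dirichlet(13/3, 3/2, 9/2, 14/3)
obs 3: x=3 → posterior Dirichlet(13/3, 3/2, 9/2, 17/3)
obs 4: x=0 → posterior Dirichlet(16/3, 3/2, 9/2, 17/3)
obs 5: x=2 → posterior Dirichlet(16/3, 3/2, 11/2, 17/3)
obs 6: x=0 → posterior Dirichlet(19/3, 3/2, 11/2, 17/3)
obs 7: x=3 → posterior Dirichlet(19/3, 3/2, 11/2, 20/3)
obs 8: x=0 → posterior Dirichlet(22/3, 3/2, 11/2, 20/3)
obs 9: x=1 → posterior Dirichlet(22/3, 5/2, 11/2, 20/3)
obs 10: x=2 → posterior Dirichlet(22/3, 5/2, 13/2, 20/3)

k = 4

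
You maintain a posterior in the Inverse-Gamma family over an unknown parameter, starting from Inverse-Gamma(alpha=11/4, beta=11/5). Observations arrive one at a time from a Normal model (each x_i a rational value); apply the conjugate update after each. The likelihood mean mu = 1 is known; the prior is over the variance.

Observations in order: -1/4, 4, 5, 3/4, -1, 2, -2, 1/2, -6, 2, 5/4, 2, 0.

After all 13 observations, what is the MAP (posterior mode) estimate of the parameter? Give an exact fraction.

obs 1: x=-1/4 → posterior Inverse-Gamma(13/4, 477/160)
obs 2: x=4 → posterior Inverse-Gamma(15/4, 1197/160)
obs 3: x=5 → posterior Inverse-Gamma(17/4, 2477/160)
obs 4: x=3/4 → posterior Inverse-Gamma(19/4, 1241/80)
obs 5: x=-1 → posterior Inverse-Gamma(21/4, 1401/80)
obs 6: x=2 → posterior Inverse-Gamma(23/4, 1441/80)
obs 7: x=-2 → posterior Inverse-Gamma(25/4, 1801/80)
obs 8: x=1/2 → posterior Inverse-Gamma(27/4, 1811/80)
obs 9: x=-6 → posterior Inverse-Gamma(29/4, 3771/80)
obs 10: x=2 → posterior Inverse-Gamma(31/4, 3811/80)
obs 11: x=5/4 → posterior Inverse-Gamma(33/4, 7627/160)
obs 12: x=2 → posterior Inverse-Gamma(35/4, 7707/160)
obs 13: x=0 → posterior Inverse-Gamma(37/4, 7787/160)

7787/1640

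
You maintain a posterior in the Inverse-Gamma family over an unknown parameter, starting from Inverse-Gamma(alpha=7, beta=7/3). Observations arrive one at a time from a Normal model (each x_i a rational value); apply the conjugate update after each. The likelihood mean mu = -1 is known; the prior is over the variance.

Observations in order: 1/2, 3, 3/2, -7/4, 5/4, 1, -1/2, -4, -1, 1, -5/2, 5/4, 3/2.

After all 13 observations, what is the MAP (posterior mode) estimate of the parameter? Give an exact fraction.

obs 1: x=1/2 → posterior Inverse-Gamma(15/2, 83/24)
obs 2: x=3 → posterior Inverse-Gamma(8, 275/24)
obs 3: x=3/2 → posterior Inverse-Gamma(17/2, 175/12)
obs 4: x=-7/4 → posterior Inverse-Gamma(9, 1427/96)
obs 5: x=5/4 → posterior Inverse-Gamma(19/2, 835/48)
obs 6: x=1 → posterior Inverse-Gamma(10, 931/48)
obs 7: x=-1/2 → posterior Inverse-Gamma(21/2, 937/48)
obs 8: x=-4 → posterior Inverse-Gamma(11, 1153/48)
obs 9: x=-1 → posterior Inverse-Gamma(23/2, 1153/48)
obs 10: x=1 → posterior Inverse-Gamma(12, 1249/48)
obs 11: x=-5/2 → posterior Inverse-Gamma(25/2, 1303/48)
obs 12: x=5/4 → posterior Inverse-Gamma(13, 2849/96)
obs 13: x=3/2 → posterior Inverse-Gamma(27/2, 3149/96)

3149/1392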